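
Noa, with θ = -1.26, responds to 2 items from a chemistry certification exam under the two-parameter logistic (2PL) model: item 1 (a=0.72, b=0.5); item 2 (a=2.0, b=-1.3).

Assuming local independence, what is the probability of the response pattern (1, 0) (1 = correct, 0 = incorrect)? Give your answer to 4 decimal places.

P(θ) = 1 / (1 + exp(−a(θ − b)))
P_1 = 1/(1+e^{1.2672}) = 0.2197
P_2 = 1/(1+e^{-0.0800}) = 0.5200
L = P_1 × (1−P_2) = 0.2197 × 0.4800 = 0.10548

0.1055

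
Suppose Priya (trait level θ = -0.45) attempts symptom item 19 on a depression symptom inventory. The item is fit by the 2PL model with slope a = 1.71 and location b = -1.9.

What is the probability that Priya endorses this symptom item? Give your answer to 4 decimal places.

0.9227

P(θ) = 1 / (1 + exp(−a(θ − b)))
Exponent: 1.71 × (-0.45 − (-1.9)) = 2.4795
1/(1 + e^{-2.4795}) = 0.9227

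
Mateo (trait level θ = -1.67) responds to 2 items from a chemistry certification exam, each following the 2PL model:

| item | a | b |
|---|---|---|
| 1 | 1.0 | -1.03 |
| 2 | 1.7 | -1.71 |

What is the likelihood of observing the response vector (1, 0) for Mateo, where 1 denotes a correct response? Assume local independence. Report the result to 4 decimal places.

P(θ) = 1 / (1 + exp(−a(θ − b)))
P_1 = 1/(1+e^{0.6400}) = 0.3452
P_2 = 1/(1+e^{-0.0680}) = 0.5170
L = P_1 × (1−P_2) = 0.3452 × 0.4830 = 0.16676

0.1668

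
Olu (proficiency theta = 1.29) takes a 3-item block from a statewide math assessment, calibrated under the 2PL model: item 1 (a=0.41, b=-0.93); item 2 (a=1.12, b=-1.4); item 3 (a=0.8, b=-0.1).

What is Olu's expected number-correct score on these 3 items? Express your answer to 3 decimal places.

P(theta) = 1 / (1 + exp(−a(theta − b)))
P_1 = 1/(1+e^{-0.9102}) = 0.7130
P_2 = 1/(1+e^{-3.0128}) = 0.9531
P_3 = 1/(1+e^{-1.1120}) = 0.7525
E[score] = 0.7130 + 0.9531 + 0.7525 = 2.4187

2.419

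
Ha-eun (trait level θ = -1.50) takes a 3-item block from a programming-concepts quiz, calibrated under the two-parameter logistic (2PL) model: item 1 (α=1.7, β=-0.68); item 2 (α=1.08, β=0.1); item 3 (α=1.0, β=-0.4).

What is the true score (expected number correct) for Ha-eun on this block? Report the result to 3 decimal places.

P(θ) = 1 / (1 + exp(−α(θ − β)))
P_1 = 1/(1+e^{1.3940}) = 0.1988
P_2 = 1/(1+e^{1.7280}) = 0.1508
P_3 = 1/(1+e^{1.1000}) = 0.2497
E[score] = 0.1988 + 0.1508 + 0.2497 = 0.5994

0.599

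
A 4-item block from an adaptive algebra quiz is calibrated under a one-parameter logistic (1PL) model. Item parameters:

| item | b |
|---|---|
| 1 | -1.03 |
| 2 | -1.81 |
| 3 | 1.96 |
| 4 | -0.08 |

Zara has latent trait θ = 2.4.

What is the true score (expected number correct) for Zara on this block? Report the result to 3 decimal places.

P(θ) = 1 / (1 + exp(−(θ − b)))
P_1 = 1/(1+e^{-3.4300}) = 0.9686
P_2 = 1/(1+e^{-4.2100}) = 0.9854
P_3 = 1/(1+e^{-0.4400}) = 0.6083
P_4 = 1/(1+e^{-2.4800}) = 0.9227
E[score] = 0.9686 + 0.9854 + 0.6083 + 0.9227 = 3.4850

3.485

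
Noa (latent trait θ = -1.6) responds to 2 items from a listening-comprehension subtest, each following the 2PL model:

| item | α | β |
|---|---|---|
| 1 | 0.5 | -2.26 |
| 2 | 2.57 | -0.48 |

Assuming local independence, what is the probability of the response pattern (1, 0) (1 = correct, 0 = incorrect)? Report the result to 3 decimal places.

0.551

P(θ) = 1 / (1 + exp(−α(θ − β)))
P_1 = 1/(1+e^{-0.3300}) = 0.5818
P_2 = 1/(1+e^{2.8784}) = 0.0532
L = P_1 × (1−P_2) = 0.5818 × 0.9468 = 0.55079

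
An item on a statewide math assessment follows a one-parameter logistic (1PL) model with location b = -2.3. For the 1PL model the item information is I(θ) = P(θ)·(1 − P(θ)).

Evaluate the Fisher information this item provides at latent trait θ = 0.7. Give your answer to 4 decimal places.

0.0452

P = 1/(1+e^{-3.0000}) = 0.9526
P(1−P) = 0.9526 × 0.0474 = 0.0452
I = P(1−P) = 0.04518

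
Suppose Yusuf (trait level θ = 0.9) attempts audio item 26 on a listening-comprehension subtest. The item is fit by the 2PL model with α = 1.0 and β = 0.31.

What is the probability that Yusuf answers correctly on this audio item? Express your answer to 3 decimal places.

P(θ) = 1 / (1 + exp(−α(θ − β)))
Exponent: 1.0 × (0.9 − 0.31) = 0.5900
1/(1 + e^{-0.5900}) = 0.6434

0.643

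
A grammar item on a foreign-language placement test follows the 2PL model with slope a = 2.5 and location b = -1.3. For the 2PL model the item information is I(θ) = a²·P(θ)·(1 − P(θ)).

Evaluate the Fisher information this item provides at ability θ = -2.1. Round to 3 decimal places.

P = 1/(1+e^{2.0000}) = 0.1192
P(1−P) = 0.1192 × 0.8808 = 0.1050
I = a² × P(1−P) = 2.5² × 0.1050 = 0.65621

0.656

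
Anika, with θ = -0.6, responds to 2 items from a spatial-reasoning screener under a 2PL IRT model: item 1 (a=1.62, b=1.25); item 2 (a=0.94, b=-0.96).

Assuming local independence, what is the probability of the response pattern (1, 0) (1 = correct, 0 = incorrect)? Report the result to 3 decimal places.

0.020

P(θ) = 1 / (1 + exp(−a(θ − b)))
P_1 = 1/(1+e^{2.9970}) = 0.0476
P_2 = 1/(1+e^{-0.3384}) = 0.5838
L = P_1 × (1−P_2) = 0.0476 × 0.4162 = 0.01980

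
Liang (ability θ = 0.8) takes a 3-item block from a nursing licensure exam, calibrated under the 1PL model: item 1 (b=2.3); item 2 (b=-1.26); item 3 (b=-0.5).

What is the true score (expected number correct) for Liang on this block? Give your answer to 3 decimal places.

P(θ) = 1 / (1 + exp(−(θ − b)))
P_1 = 1/(1+e^{1.5000}) = 0.1824
P_2 = 1/(1+e^{-2.0600}) = 0.8870
P_3 = 1/(1+e^{-1.3000}) = 0.7858
E[score] = 0.1824 + 0.8870 + 0.7858 = 1.8552

1.855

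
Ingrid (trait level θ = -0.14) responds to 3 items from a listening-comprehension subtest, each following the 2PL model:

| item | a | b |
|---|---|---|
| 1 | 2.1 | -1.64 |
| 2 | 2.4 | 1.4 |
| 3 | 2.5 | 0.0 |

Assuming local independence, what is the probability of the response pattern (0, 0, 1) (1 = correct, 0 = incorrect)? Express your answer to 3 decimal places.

P(θ) = 1 / (1 + exp(−a(θ − b)))
P_1 = 1/(1+e^{-3.1500}) = 0.9589
P_2 = 1/(1+e^{3.6960}) = 0.0242
P_3 = 1/(1+e^{0.3500}) = 0.4134
L = (1−P_1) × (1−P_2) × P_3 = 0.0411 × 0.9758 × 0.4134 = 0.01657

0.017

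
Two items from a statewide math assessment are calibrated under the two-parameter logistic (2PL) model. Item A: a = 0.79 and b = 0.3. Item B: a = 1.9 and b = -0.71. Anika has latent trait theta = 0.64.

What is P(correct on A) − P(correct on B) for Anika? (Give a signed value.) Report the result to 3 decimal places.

-0.362

P(theta) = 1 / (1 + exp(−a(theta − b)))
P_A = 0.5667
P_B = 0.9286
P_A − P_B = -0.3618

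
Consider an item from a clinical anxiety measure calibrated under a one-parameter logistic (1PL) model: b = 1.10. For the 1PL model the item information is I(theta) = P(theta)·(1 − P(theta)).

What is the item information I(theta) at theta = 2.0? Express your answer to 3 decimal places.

P = 1/(1+e^{-0.9000}) = 0.7109
P(1−P) = 0.7109 × 0.2891 = 0.2055
I = P(1−P) = 0.20550

0.206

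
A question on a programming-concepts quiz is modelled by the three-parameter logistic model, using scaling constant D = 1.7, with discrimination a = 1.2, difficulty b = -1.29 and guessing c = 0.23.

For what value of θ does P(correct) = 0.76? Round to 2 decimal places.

P(θ) = c + (1 − c) · 1 / (1 + exp(−D·a(θ − b)))
Remove guessing floor: (0.76 − 0.23)/(1 − 0.23) = 0.6883
logit = ln(0.6883/0.3117) = 0.7922
θ = b + logit/(1.7·a) = -1.29 + 0.7922/2.0400 = -0.9016

-0.90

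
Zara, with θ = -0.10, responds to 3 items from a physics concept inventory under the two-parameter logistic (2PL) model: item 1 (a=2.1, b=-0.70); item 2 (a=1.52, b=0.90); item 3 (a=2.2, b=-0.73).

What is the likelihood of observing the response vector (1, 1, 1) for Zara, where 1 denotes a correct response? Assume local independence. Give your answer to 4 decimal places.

0.1118

P(θ) = 1 / (1 + exp(−a(θ − b)))
P_1 = 1/(1+e^{-1.2600}) = 0.7790
P_2 = 1/(1+e^{1.5200}) = 0.1795
P_3 = 1/(1+e^{-1.3860}) = 0.8000
L = P_1 × P_2 × P_3 = 0.7790 × 0.1795 × 0.8000 = 0.11184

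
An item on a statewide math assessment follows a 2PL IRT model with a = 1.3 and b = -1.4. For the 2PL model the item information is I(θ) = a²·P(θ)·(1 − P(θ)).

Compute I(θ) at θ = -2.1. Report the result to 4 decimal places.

0.3458

P = 1/(1+e^{0.9100}) = 0.2870
P(1−P) = 0.2870 × 0.7130 = 0.2046
I = a² × P(1−P) = 1.3² × 0.2046 = 0.34583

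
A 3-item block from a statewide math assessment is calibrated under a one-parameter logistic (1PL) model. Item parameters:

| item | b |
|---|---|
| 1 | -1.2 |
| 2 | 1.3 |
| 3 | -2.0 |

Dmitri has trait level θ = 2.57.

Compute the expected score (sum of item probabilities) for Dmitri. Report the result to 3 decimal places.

P(θ) = 1 / (1 + exp(−(θ − b)))
P_1 = 1/(1+e^{-3.7700}) = 0.9775
P_2 = 1/(1+e^{-1.2700}) = 0.7807
P_3 = 1/(1+e^{-4.5700}) = 0.9897
E[score] = 0.9775 + 0.7807 + 0.9897 = 2.7480

2.748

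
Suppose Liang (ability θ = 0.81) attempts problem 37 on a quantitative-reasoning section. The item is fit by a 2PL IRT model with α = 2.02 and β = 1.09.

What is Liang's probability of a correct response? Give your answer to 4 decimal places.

0.3623

P(θ) = 1 / (1 + exp(−α(θ − β)))
Exponent: 2.02 × (0.81 − 1.09) = -0.5656
1/(1 + e^{0.5656}) = 0.3623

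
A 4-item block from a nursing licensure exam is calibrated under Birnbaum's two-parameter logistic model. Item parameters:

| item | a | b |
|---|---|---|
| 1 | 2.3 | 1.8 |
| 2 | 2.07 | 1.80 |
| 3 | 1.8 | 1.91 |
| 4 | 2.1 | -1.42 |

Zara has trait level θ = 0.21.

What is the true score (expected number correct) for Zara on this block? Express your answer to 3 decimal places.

1.074

P(θ) = 1 / (1 + exp(−a(θ − b)))
P_1 = 1/(1+e^{3.6570}) = 0.0252
P_2 = 1/(1+e^{3.2913}) = 0.0359
P_3 = 1/(1+e^{3.0600}) = 0.0448
P_4 = 1/(1+e^{-3.4230}) = 0.9684
E[score] = 0.0252 + 0.0359 + 0.0448 + 0.9684 = 1.0742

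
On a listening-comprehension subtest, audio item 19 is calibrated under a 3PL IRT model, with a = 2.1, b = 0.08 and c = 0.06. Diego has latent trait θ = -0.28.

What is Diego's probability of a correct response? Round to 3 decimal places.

P(θ) = c + (1 − c) · 1 / (1 + exp(−a(θ − b)))
Exponent: 2.1 × (-0.28 − 0.08) = -0.7560
1/(1 + e^{0.7560}) = 0.3195
P = 0.06 + 0.94 × 0.3195 = 0.3603

0.360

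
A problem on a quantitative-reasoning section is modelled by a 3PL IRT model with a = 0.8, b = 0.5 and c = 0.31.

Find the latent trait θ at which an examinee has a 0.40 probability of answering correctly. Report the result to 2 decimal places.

-1.87

P(θ) = c + (1 − c) · 1 / (1 + exp(−a(θ − b)))
Remove guessing floor: (0.40 − 0.31)/(1 − 0.31) = 0.1304
logit = ln(0.1304/0.8696) = -1.8971
θ = b + logit/(a) = 0.5 + (-1.8971)/0.8000 = -1.8714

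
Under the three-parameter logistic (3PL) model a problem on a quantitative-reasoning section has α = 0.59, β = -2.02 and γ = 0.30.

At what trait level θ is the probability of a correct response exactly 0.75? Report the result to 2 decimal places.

P(θ) = γ + (1 − γ) · 1 / (1 + exp(−α(θ − β)))
Remove guessing floor: (0.75 − 0.30)/(1 − 0.30) = 0.6429
logit = ln(0.6429/0.3571) = 0.5878
θ = β + logit/(α) = -2.02 + 0.5878/0.5900 = -1.0238

-1.02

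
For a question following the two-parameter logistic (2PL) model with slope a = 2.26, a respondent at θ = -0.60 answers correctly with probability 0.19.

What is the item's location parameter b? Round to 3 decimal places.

0.042

P(θ) = 1 / (1 + exp(−a(θ − b)))
logit(0.19) = ln(0.19/0.81) = -1.4500
b = θ − logit/(a) = -0.60 − (-1.4500)/2.2600 = 0.0416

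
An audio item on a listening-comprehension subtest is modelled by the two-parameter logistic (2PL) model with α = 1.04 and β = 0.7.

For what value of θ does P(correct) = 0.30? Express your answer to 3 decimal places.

P(θ) = 1 / (1 + exp(−α(θ − β)))
logit = ln(0.3000/0.7000) = -0.8473
θ = β + logit/(α) = 0.7 + (-0.8473)/1.0400 = -0.1147

-0.115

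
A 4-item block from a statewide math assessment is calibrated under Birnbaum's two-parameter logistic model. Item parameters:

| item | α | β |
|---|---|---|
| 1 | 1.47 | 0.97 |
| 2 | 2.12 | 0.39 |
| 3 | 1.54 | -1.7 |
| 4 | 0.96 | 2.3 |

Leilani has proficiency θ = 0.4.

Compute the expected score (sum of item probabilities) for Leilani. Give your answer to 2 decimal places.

P(θ) = 1 / (1 + exp(−α(θ − β)))
P_1 = 1/(1+e^{0.8379}) = 0.3020
P_2 = 1/(1+e^{-0.0212}) = 0.5053
P_3 = 1/(1+e^{-3.2340}) = 0.9621
P_4 = 1/(1+e^{1.8240}) = 0.1390
E[score] = 0.3020 + 0.5053 + 0.9621 + 0.1390 = 1.9083

1.91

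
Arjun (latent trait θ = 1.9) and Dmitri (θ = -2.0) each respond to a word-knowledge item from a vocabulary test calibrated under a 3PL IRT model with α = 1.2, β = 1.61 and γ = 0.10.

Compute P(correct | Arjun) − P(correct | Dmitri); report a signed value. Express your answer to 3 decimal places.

P(θ) = γ + (1 − γ) · 1 / (1 + exp(−α(θ − β)))
P(Arjun) = 0.6275  [exponent 0.3480]
P(Dmitri) = 0.1117  [exponent -4.3320]
Difference = 0.6275 − 0.1117 = 0.5158

0.516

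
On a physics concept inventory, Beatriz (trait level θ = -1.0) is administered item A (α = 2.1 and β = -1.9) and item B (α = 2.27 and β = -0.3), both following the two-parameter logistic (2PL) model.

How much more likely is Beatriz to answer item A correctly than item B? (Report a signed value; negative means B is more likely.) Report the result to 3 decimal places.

0.699

P(θ) = 1 / (1 + exp(−α(θ − β)))
P_A = 0.8688
P_B = 0.1695
P_A − P_B = 0.6992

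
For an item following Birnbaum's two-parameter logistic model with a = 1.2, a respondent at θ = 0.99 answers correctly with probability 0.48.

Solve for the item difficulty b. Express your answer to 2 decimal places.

1.06

P(θ) = 1 / (1 + exp(−a(θ − b)))
logit(0.48) = ln(0.48/0.52) = -0.0800
b = θ − logit/(a) = 0.99 − (-0.0800)/1.2000 = 1.0567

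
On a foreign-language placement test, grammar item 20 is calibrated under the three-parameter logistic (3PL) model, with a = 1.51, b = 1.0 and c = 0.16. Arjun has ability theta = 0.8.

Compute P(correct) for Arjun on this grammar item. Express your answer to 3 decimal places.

0.517

P(theta) = c + (1 − c) · 1 / (1 + exp(−a(theta − b)))
Exponent: 1.51 × (0.8 − 1.0) = -0.3020
1/(1 + e^{0.3020}) = 0.4251
P = 0.16 + 0.84 × 0.4251 = 0.5171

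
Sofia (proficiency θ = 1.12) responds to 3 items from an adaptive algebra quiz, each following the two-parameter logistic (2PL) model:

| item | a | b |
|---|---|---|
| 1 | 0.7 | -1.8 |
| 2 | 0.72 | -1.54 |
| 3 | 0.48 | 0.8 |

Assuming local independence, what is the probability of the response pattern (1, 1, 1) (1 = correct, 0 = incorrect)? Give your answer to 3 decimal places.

P(θ) = 1 / (1 + exp(−a(θ − b)))
P_1 = 1/(1+e^{-2.0440}) = 0.8853
P_2 = 1/(1+e^{-1.9152}) = 0.8716
P_3 = 1/(1+e^{-0.1536}) = 0.5383
L = P_1 × P_2 × P_3 = 0.8853 × 0.8716 × 0.5383 = 0.41541

0.415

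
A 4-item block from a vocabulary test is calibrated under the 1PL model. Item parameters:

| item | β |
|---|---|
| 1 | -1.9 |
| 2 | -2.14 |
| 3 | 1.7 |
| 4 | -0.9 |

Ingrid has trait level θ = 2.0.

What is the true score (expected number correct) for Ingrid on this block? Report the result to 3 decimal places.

P(θ) = 1 / (1 + exp(−(θ − β)))
P_1 = 1/(1+e^{-3.9000}) = 0.9802
P_2 = 1/(1+e^{-4.1400}) = 0.9843
P_3 = 1/(1+e^{-0.3000}) = 0.5744
P_4 = 1/(1+e^{-2.9000}) = 0.9478
E[score] = 0.9802 + 0.9843 + 0.5744 + 0.9478 = 3.4868

3.487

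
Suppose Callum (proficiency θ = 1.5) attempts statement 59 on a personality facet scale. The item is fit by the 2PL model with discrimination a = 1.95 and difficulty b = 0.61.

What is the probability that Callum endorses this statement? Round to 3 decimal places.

P(θ) = 1 / (1 + exp(−a(θ − b)))
Exponent: 1.95 × (1.5 − 0.61) = 1.7355
1/(1 + e^{-1.7355}) = 0.8501

0.850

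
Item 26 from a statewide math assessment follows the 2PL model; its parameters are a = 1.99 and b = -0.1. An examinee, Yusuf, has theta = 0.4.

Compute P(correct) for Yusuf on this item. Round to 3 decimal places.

0.730

P(theta) = 1 / (1 + exp(−a(theta − b)))
Exponent: 1.99 × (0.4 − (-0.1)) = 0.9950
1/(1 + e^{-0.9950}) = 0.7301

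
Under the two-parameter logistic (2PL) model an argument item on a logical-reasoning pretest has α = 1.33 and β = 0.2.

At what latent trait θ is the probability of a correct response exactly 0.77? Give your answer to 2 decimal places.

1.11

P(θ) = 1 / (1 + exp(−α(θ − β)))
logit = ln(0.7700/0.2300) = 1.2083
θ = β + logit/(α) = 0.2 + 1.2083/1.3300 = 1.1085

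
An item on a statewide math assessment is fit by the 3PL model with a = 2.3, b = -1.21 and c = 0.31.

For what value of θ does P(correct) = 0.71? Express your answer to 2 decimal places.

-1.07

P(θ) = c + (1 − c) · 1 / (1 + exp(−a(θ − b)))
Remove guessing floor: (0.71 − 0.31)/(1 − 0.31) = 0.5797
logit = ln(0.5797/0.4203) = 0.3216
θ = b + logit/(a) = -1.21 + 0.3216/2.3000 = -1.0702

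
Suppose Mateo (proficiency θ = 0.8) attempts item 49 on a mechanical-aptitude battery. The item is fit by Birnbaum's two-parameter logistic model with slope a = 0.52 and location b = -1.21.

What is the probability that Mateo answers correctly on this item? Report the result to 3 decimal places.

P(θ) = 1 / (1 + exp(−a(θ − b)))
Exponent: 0.52 × (0.8 − (-1.21)) = 1.0452
1/(1 + e^{-1.0452}) = 0.7399

0.740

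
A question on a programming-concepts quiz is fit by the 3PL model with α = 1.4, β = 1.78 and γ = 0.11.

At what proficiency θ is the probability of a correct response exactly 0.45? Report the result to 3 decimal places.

1.436

P(θ) = γ + (1 − γ) · 1 / (1 + exp(−α(θ − β)))
Remove guessing floor: (0.45 − 0.11)/(1 − 0.11) = 0.3820
logit = ln(0.3820/0.6180) = -0.4810
θ = β + logit/(α) = 1.78 + (-0.4810)/1.4000 = 1.4364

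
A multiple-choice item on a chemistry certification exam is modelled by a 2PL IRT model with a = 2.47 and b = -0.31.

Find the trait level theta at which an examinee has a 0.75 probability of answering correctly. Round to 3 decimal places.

P(theta) = 1 / (1 + exp(−a(theta − b)))
logit = ln(0.7500/0.2500) = 1.0986
theta = b + logit/(a) = -0.31 + 1.0986/2.4700 = 0.1348

0.135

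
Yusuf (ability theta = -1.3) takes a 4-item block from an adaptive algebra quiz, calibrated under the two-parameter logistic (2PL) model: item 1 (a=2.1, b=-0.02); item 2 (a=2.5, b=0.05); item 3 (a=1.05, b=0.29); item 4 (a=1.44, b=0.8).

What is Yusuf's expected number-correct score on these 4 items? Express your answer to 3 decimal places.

0.302

P(theta) = 1 / (1 + exp(−a(theta − b)))
P_1 = 1/(1+e^{2.6880}) = 0.0637
P_2 = 1/(1+e^{3.3750}) = 0.0331
P_3 = 1/(1+e^{1.6695}) = 0.1585
P_4 = 1/(1+e^{3.0240}) = 0.0464
E[score] = 0.0637 + 0.0331 + 0.1585 + 0.0464 = 0.3016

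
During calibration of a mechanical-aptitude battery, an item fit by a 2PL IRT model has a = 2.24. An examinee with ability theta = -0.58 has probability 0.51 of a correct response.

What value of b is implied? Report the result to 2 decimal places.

P(theta) = 1 / (1 + exp(−a(theta − b)))
logit(0.51) = ln(0.51/0.49) = 0.0400
b = theta − logit/(a) = -0.58 − 0.0400/2.2400 = -0.5979

-0.60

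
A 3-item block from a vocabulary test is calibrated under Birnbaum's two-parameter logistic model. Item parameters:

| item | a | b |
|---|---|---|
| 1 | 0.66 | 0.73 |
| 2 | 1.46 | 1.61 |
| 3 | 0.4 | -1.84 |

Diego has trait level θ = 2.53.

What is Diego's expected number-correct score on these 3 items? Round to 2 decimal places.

P(θ) = 1 / (1 + exp(−a(θ − b)))
P_1 = 1/(1+e^{-1.1880}) = 0.7664
P_2 = 1/(1+e^{-1.3432}) = 0.7930
P_3 = 1/(1+e^{-1.7480}) = 0.8517
E[score] = 0.7664 + 0.7930 + 0.8517 = 2.4111

2.41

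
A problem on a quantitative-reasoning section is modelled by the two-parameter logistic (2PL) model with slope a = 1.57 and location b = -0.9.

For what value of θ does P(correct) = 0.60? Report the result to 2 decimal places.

-0.64

P(θ) = 1 / (1 + exp(−a(θ − b)))
logit = ln(0.6000/0.4000) = 0.4055
θ = b + logit/(a) = -0.9 + 0.4055/1.5700 = -0.6417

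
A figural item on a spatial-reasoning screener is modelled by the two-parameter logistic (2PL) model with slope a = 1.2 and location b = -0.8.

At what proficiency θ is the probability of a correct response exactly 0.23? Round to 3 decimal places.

-1.807

P(θ) = 1 / (1 + exp(−a(θ − b)))
logit = ln(0.2300/0.7700) = -1.2083
θ = b + logit/(a) = -0.8 + (-1.2083)/1.2000 = -1.8069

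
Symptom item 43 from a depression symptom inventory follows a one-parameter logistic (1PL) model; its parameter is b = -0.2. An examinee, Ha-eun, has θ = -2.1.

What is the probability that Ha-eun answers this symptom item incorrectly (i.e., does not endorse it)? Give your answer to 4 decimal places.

0.8699

P(θ) = 1 / (1 + exp(−(θ − b)))
Exponent: (-2.1 − (-0.2)) = -1.9000
1/(1 + e^{1.9000}) = 0.1301
P = 0.1301
P(incorrect) = 1 − 0.1301 = 0.8699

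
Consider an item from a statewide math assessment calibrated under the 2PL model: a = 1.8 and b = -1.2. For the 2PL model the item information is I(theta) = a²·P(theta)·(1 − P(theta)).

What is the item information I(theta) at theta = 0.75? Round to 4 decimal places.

0.0913

P = 1/(1+e^{-3.5100}) = 0.9710
P(1−P) = 0.9710 × 0.0290 = 0.0282
I = a² × P(1−P) = 1.8² × 0.0282 = 0.09132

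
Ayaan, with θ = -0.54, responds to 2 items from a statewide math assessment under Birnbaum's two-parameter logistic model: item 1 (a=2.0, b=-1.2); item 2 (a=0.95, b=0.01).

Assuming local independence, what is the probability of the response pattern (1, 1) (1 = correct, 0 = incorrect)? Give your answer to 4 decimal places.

P(θ) = 1 / (1 + exp(−a(θ − b)))
P_1 = 1/(1+e^{-1.3200}) = 0.7892
P_2 = 1/(1+e^{0.5225}) = 0.3723
L = P_1 × P_2 = 0.7892 × 0.3723 = 0.29379

0.2938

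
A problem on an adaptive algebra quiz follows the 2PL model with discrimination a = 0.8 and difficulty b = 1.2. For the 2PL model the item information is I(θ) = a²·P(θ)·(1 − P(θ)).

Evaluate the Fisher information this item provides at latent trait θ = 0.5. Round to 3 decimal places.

P = 1/(1+e^{0.5600}) = 0.3635
P(1−P) = 0.3635 × 0.6365 = 0.2314
I = a² × P(1−P) = 0.8² × 0.2314 = 0.14808

0.148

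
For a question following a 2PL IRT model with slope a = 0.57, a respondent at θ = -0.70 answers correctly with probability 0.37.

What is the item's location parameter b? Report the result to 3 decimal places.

P(θ) = 1 / (1 + exp(−a(θ − b)))
logit(0.37) = ln(0.37/0.63) = -0.5322
b = θ − logit/(a) = -0.70 − (-0.5322)/0.5700 = 0.2337

0.234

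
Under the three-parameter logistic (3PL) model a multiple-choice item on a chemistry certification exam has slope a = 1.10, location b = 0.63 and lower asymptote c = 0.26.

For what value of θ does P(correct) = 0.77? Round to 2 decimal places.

P(θ) = c + (1 − c) · 1 / (1 + exp(−a(θ − b)))
Remove guessing floor: (0.77 − 0.26)/(1 − 0.26) = 0.6892
logit = ln(0.6892/0.3108) = 0.7963
θ = b + logit/(a) = 0.63 + 0.7963/1.1000 = 1.3539

1.35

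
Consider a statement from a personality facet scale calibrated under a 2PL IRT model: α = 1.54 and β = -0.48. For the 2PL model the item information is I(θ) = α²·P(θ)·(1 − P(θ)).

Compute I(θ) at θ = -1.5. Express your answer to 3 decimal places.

0.338

P = 1/(1+e^{1.5708}) = 0.1721
P(1−P) = 0.1721 × 0.8279 = 0.1425
I = α² × P(1−P) = 1.54² × 0.1425 = 0.33791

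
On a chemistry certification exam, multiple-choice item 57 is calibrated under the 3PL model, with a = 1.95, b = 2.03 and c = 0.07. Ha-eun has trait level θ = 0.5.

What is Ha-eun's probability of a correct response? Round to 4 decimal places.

0.1148

P(θ) = c + (1 − c) · 1 / (1 + exp(−a(θ − b)))
Exponent: 1.95 × (0.5 − 2.03) = -2.9835
1/(1 + e^{2.9835}) = 0.0482
P = 0.07 + 0.93 × 0.0482 = 0.1148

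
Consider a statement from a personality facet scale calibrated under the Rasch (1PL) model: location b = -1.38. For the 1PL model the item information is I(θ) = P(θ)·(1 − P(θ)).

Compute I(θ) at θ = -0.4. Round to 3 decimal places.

0.198

P = 1/(1+e^{-0.9800}) = 0.7271
P(1−P) = 0.7271 × 0.2729 = 0.1984
I = P(1−P) = 0.19842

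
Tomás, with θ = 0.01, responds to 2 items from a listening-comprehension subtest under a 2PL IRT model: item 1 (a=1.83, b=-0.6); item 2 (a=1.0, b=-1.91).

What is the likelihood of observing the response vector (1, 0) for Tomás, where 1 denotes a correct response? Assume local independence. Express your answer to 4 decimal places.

P(θ) = 1 / (1 + exp(−a(θ − b)))
P_1 = 1/(1+e^{-1.1163}) = 0.7533
P_2 = 1/(1+e^{-1.9200}) = 0.8721
L = P_1 × (1−P_2) = 0.7533 × 0.1279 = 0.09632

0.0963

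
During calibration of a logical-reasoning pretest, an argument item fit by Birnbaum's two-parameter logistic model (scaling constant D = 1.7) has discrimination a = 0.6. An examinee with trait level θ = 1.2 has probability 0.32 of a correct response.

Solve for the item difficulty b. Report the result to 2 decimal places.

P(θ) = 1 / (1 + exp(−D·a(θ − b)))
logit(0.32) = ln(0.32/0.68) = -0.7538
b = θ − logit/(1.7·a) = 1.2 − (-0.7538)/1.0200 = 1.9390

1.94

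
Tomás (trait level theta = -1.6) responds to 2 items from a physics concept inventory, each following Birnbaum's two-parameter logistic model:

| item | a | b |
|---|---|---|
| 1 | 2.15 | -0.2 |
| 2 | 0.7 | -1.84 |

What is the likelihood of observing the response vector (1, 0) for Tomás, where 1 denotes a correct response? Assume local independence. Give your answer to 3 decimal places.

P(theta) = 1 / (1 + exp(−a(theta − b)))
P_1 = 1/(1+e^{3.0100}) = 0.0470
P_2 = 1/(1+e^{-0.1680}) = 0.5419
L = P_1 × (1−P_2) = 0.0470 × 0.4581 = 0.02152

0.022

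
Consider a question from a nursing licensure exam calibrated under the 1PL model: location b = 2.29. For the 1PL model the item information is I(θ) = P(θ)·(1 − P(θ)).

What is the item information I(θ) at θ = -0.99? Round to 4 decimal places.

0.0349

P = 1/(1+e^{3.2800}) = 0.0363
P(1−P) = 0.0363 × 0.9637 = 0.0349
I = P(1−P) = 0.03495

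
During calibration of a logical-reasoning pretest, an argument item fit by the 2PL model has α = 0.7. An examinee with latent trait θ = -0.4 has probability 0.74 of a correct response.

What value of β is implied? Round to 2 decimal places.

-1.89

P(θ) = 1 / (1 + exp(−α(θ − β)))
logit(0.74) = ln(0.74/0.26) = 1.0460
β = θ − logit/(α) = -0.4 − 1.0460/0.7000 = -1.8942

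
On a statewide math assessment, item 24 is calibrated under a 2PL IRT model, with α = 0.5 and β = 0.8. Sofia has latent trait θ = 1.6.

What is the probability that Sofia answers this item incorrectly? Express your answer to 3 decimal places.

P(θ) = 1 / (1 + exp(−α(θ − β)))
Exponent: 0.5 × (1.6 − 0.8) = 0.4000
1/(1 + e^{-0.4000}) = 0.5987
P(incorrect) = 1 − 0.5987 = 0.4013

0.401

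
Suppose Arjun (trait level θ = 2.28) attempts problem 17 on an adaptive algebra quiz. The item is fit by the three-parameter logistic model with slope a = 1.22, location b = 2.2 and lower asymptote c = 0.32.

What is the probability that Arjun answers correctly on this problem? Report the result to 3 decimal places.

0.677

P(θ) = c + (1 − c) · 1 / (1 + exp(−a(θ − b)))
Exponent: 1.22 × (2.28 − 2.2) = 0.0976
1/(1 + e^{-0.0976}) = 0.5244
P = 0.32 + 0.68 × 0.5244 = 0.6766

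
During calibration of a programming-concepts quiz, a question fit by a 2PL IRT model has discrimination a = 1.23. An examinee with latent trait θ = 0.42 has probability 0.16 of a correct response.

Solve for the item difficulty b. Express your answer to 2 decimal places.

1.77

P(θ) = 1 / (1 + exp(−a(θ − b)))
logit(0.16) = ln(0.16/0.84) = -1.6582
b = θ − logit/(a) = 0.42 − (-1.6582)/1.2300 = 1.7682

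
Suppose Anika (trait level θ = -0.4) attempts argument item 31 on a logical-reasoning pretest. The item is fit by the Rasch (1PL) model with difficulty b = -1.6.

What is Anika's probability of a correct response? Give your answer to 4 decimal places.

P(θ) = 1 / (1 + exp(−(θ − b)))
Exponent: (-0.4 − (-1.6)) = 1.2000
1/(1 + e^{-1.2000}) = 0.7685
P = 0.7685

0.7685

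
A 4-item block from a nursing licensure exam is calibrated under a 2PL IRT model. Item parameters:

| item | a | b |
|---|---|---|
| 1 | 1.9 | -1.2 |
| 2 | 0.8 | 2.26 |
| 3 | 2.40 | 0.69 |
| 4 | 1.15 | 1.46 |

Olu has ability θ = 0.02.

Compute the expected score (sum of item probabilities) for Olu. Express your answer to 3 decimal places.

1.380

P(θ) = 1 / (1 + exp(−a(θ − b)))
P_1 = 1/(1+e^{-2.3180}) = 0.9104
P_2 = 1/(1+e^{1.7920}) = 0.1428
P_3 = 1/(1+e^{1.6080}) = 0.1669
P_4 = 1/(1+e^{1.6560}) = 0.1603
E[score] = 0.9104 + 0.1428 + 0.1669 + 0.1603 = 1.3804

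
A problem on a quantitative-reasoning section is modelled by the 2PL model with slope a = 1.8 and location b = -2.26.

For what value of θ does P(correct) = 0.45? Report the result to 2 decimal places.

P(θ) = 1 / (1 + exp(−a(θ − b)))
logit = ln(0.4500/0.5500) = -0.2007
θ = b + logit/(a) = -2.26 + (-0.2007)/1.8000 = -2.3715

-2.37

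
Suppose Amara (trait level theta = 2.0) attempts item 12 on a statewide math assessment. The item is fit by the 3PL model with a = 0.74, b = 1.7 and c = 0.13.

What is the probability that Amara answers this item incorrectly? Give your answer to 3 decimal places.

0.387

P(theta) = c + (1 − c) · 1 / (1 + exp(−a(theta − b)))
Exponent: 0.74 × (2.0 − 1.7) = 0.2220
1/(1 + e^{-0.2220}) = 0.5553
P = 0.13 + 0.87 × 0.5553 = 0.6131
P(incorrect) = 1 − 0.6131 = 0.3869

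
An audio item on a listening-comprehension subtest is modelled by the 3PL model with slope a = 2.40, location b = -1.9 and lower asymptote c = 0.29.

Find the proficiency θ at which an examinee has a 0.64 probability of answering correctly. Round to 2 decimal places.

-1.91

P(θ) = c + (1 − c) · 1 / (1 + exp(−a(θ − b)))
Remove guessing floor: (0.64 − 0.29)/(1 − 0.29) = 0.4930
logit = ln(0.4930/0.5070) = -0.0282
θ = b + logit/(a) = -1.9 + (-0.0282)/2.4000 = -1.9117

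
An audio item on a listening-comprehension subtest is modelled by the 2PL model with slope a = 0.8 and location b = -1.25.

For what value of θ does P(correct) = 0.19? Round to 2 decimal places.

-3.06

P(θ) = 1 / (1 + exp(−a(θ − b)))
logit = ln(0.1900/0.8100) = -1.4500
θ = b + logit/(a) = -1.25 + (-1.4500)/0.8000 = -3.0625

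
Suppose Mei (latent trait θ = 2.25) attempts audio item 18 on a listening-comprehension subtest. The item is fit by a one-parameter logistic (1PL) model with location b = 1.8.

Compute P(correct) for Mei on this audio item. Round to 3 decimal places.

0.611

P(θ) = 1 / (1 + exp(−(θ − b)))
Exponent: (2.25 − 1.8) = 0.4500
1/(1 + e^{-0.4500}) = 0.6106
P = 0.6106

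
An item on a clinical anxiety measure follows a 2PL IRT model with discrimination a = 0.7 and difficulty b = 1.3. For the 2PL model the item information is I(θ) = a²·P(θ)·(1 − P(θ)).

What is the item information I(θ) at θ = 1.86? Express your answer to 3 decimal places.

0.118

P = 1/(1+e^{-0.3920}) = 0.5968
P(1−P) = 0.5968 × 0.4032 = 0.2406
I = a² × P(1−P) = 0.7² × 0.2406 = 0.11791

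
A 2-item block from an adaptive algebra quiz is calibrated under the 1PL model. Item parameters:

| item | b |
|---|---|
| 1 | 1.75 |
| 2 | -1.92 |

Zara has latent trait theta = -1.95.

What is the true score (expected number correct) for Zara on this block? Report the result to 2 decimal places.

P(theta) = 1 / (1 + exp(−(theta − b)))
P_1 = 1/(1+e^{3.7000}) = 0.0241
P_2 = 1/(1+e^{0.0300}) = 0.4925
E[score] = 0.0241 + 0.4925 = 0.5166

0.52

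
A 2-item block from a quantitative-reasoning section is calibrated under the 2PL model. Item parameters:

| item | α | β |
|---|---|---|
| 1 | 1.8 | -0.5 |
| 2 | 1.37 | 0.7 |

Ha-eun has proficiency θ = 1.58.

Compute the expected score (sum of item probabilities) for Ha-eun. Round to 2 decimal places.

1.75

P(θ) = 1 / (1 + exp(−α(θ − β)))
P_1 = 1/(1+e^{-3.7440}) = 0.9769
P_2 = 1/(1+e^{-1.2056}) = 0.7695
E[score] = 0.9769 + 0.7695 = 1.7464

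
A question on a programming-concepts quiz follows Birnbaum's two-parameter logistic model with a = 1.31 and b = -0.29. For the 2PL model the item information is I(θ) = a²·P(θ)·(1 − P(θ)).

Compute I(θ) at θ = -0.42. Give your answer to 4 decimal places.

0.4259

P = 1/(1+e^{0.1703}) = 0.4575
P(1−P) = 0.4575 × 0.5425 = 0.2482
I = a² × P(1−P) = 1.31² × 0.2482 = 0.42593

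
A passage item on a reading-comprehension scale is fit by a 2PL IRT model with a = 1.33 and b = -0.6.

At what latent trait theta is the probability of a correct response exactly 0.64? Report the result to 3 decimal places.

P(theta) = 1 / (1 + exp(−a(theta − b)))
logit = ln(0.6400/0.3600) = 0.5754
theta = b + logit/(a) = -0.6 + 0.5754/1.3300 = -0.1674

-0.167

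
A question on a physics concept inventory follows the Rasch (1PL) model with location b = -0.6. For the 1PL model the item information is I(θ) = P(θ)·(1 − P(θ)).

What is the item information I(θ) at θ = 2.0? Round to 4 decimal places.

0.0644

P = 1/(1+e^{-2.6000}) = 0.9309
P(1−P) = 0.9309 × 0.0691 = 0.0644
I = P(1−P) = 0.06436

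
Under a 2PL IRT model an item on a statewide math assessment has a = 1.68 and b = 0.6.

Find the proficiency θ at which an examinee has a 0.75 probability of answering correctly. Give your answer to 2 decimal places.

P(θ) = 1 / (1 + exp(−a(θ − b)))
logit = ln(0.7500/0.2500) = 1.0986
θ = b + logit/(a) = 0.6 + 1.0986/1.6800 = 1.2539

1.25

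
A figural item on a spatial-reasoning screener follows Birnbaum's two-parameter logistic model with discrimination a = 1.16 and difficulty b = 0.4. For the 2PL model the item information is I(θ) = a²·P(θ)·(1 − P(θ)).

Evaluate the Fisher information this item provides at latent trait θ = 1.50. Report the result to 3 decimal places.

0.230

P = 1/(1+e^{-1.2760}) = 0.7818
P(1−P) = 0.7818 × 0.2182 = 0.1706
I = a² × P(1−P) = 1.16² × 0.1706 = 0.22957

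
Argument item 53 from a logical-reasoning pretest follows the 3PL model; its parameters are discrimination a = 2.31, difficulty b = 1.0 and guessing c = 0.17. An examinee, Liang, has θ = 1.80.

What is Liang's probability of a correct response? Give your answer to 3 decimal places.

P(θ) = c + (1 − c) · 1 / (1 + exp(−a(θ − b)))
Exponent: 2.31 × (1.80 − 1.0) = 1.8480
1/(1 + e^{-1.8480}) = 0.8639
P = 0.17 + 0.83 × 0.8639 = 0.8870

0.887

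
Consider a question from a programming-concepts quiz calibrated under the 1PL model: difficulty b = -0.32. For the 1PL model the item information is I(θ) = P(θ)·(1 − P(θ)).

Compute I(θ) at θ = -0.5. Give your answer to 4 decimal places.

P = 1/(1+e^{0.1800}) = 0.4551
P(1−P) = 0.4551 × 0.5449 = 0.2480
I = P(1−P) = 0.24799

0.2480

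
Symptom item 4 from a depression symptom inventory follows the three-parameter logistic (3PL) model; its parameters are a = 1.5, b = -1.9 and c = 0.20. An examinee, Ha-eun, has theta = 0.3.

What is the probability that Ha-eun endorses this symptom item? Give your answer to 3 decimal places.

P(theta) = c + (1 − c) · 1 / (1 + exp(−a(theta − b)))
Exponent: 1.5 × (0.3 − (-1.9)) = 3.3000
1/(1 + e^{-3.3000}) = 0.9644
P = 0.20 + 0.80 × 0.9644 = 0.9715

0.972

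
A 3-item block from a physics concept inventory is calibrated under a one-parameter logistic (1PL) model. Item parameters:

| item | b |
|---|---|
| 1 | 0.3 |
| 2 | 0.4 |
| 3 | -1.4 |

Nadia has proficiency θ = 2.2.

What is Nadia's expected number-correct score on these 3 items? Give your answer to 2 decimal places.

2.70

P(θ) = 1 / (1 + exp(−(θ − b)))
P_1 = 1/(1+e^{-1.9000}) = 0.8699
P_2 = 1/(1+e^{-1.8000}) = 0.8581
P_3 = 1/(1+e^{-3.6000}) = 0.9734
E[score] = 0.8699 + 0.8581 + 0.9734 = 2.7014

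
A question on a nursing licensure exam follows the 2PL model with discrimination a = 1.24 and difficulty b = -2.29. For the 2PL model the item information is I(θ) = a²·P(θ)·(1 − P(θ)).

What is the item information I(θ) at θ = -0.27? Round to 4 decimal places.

P = 1/(1+e^{-2.5048}) = 0.9245
P(1−P) = 0.9245 × 0.0755 = 0.0698
I = a² × P(1−P) = 1.24² × 0.0698 = 0.10735

0.1074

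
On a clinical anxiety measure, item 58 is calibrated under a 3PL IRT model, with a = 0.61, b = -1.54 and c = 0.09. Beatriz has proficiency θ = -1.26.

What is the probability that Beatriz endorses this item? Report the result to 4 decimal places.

0.5838

P(θ) = c + (1 − c) · 1 / (1 + exp(−a(θ − b)))
Exponent: 0.61 × (-1.26 − (-1.54)) = 0.1708
1/(1 + e^{-0.1708}) = 0.5426
P = 0.09 + 0.91 × 0.5426 = 0.5838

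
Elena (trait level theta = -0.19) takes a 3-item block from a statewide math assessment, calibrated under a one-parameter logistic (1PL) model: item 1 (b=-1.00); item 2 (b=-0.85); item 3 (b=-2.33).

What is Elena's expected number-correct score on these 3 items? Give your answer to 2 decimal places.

2.25

P(theta) = 1 / (1 + exp(−(theta − b)))
P_1 = 1/(1+e^{-0.8100}) = 0.6921
P_2 = 1/(1+e^{-0.6600}) = 0.6593
P_3 = 1/(1+e^{-2.1400}) = 0.8947
E[score] = 0.6921 + 0.6593 + 0.8947 = 2.2461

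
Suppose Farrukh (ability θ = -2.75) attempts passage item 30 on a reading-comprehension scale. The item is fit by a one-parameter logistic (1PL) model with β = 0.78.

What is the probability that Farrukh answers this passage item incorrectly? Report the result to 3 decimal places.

0.972

P(θ) = 1 / (1 + exp(−(θ − β)))
Exponent: (-2.75 − 0.78) = -3.5300
1/(1 + e^{3.5300}) = 0.0285
P = 0.0285
P(incorrect) = 1 − 0.0285 = 0.9715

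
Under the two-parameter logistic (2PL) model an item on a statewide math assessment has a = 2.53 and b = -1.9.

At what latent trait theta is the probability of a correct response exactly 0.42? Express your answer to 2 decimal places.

-2.03

P(theta) = 1 / (1 + exp(−a(theta − b)))
logit = ln(0.4200/0.5800) = -0.3228
theta = b + logit/(a) = -1.9 + (-0.3228)/2.5300 = -2.0276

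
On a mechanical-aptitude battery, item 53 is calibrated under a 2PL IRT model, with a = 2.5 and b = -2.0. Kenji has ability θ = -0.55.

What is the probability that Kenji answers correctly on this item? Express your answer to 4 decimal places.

0.9740

P(θ) = 1 / (1 + exp(−a(θ − b)))
Exponent: 2.5 × (-0.55 − (-2.0)) = 3.6250
1/(1 + e^{-3.6250}) = 0.9740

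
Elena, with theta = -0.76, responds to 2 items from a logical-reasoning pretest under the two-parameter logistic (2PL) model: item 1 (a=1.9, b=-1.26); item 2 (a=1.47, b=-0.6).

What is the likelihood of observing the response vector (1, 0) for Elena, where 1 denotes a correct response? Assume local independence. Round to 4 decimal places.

P(theta) = 1 / (1 + exp(−a(theta − b)))
P_1 = 1/(1+e^{-0.9500}) = 0.7211
P_2 = 1/(1+e^{0.2352}) = 0.4415
L = P_1 × (1−P_2) = 0.7211 × 0.5585 = 0.40276

0.4028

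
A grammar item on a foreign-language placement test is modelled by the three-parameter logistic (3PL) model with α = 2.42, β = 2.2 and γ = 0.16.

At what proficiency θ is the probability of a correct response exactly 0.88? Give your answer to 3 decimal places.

2.940

P(θ) = γ + (1 − γ) · 1 / (1 + exp(−α(θ − β)))
Remove guessing floor: (0.88 − 0.16)/(1 − 0.16) = 0.8571
logit = ln(0.8571/0.1429) = 1.7918
θ = β + logit/(α) = 2.2 + 1.7918/2.4200 = 2.9404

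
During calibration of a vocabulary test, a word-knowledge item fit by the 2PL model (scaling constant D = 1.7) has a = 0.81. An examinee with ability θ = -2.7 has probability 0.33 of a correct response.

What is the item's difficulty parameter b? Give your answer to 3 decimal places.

P(θ) = 1 / (1 + exp(−D·a(θ − b)))
logit(0.33) = ln(0.33/0.67) = -0.7082
b = θ − logit/(1.7·a) = -2.7 − (-0.7082)/1.3770 = -2.1857

-2.186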